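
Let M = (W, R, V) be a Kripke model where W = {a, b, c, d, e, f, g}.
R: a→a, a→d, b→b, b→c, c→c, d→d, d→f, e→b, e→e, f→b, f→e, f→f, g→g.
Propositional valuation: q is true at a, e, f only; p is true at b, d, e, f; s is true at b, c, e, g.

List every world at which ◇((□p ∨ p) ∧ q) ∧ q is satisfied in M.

e, f

Let φ = ◇((□p ∨ p) ∧ q) ∧ q. Evaluate φ at each world:
  a (successors {a, d}): φ is false.
  b (successors {b, c}): φ is false.
  c (successors {c}): φ is false.
  d (successors {d, f}): φ is false.
  e (successors {b, e}): φ is true.
  f (successors {b, e, f}): φ is true.
  g (successors {g}): φ is false.
For instance, at e:
  At e: ◇((□p ∨ p) ∧ q) is true, q is true, so ◇((□p ∨ p) ∧ q) ∧ q is true.
    At e: ◇((□p ∨ p) ∧ q) requires (□p ∨ p) ∧ q at some successor in {b, e}.
      (□p ∨ p) ∧ q holds at e, so ◇((□p ∨ p) ∧ q) is true at e.
Satisfying worlds: {e, f}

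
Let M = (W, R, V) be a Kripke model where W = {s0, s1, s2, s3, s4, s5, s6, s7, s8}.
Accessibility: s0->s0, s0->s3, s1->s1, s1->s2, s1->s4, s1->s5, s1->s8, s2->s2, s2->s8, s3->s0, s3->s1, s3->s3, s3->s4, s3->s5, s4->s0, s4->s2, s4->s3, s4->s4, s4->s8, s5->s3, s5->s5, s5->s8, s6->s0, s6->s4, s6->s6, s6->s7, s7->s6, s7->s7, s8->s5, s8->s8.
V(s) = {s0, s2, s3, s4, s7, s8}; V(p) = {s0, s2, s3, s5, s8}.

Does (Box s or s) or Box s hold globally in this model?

Recall that Box ψ holds at a world iff ψ holds at every accessible world, and Dia ψ holds iff ψ holds at some accessible world.
Let φ = (Box s or s) or Box s. Evaluate φ at each world:
  s0 (successors {s0, s3}): φ is true.
  s1 (successors {s1, s2, s4, s5, s8}): φ is false.
  s2 (successors {s2, s8}): φ is true.
  s3 (successors {s0, s1, s3, s4, s5}): φ is true.
  s4 (successors {s0, s2, s3, s4, s8}): φ is true.
  s5 (successors {s3, s5, s8}): φ is false.
  s6 (successors {s0, s4, s6, s7}): φ is false.
  s7 (successors {s6, s7}): φ is true.
  s8 (successors {s5, s8}): φ is true.
Detail at s1 (counterexample):
  At s1: Box s or s is false, Box s is false, so (Box s or s) or Box s is false.
    At s1: Box s is false, s is false, so Box s or s is false.
      At s1: Box s requires s at every successor {s1, s2, s4, s5, s8}.
        s fails at s1, so Box s is false at s1.
    At s1: Box s requires s at every successor {s1, s2, s4, s5, s8}.
      s fails at s1, so Box s is false at s1.

No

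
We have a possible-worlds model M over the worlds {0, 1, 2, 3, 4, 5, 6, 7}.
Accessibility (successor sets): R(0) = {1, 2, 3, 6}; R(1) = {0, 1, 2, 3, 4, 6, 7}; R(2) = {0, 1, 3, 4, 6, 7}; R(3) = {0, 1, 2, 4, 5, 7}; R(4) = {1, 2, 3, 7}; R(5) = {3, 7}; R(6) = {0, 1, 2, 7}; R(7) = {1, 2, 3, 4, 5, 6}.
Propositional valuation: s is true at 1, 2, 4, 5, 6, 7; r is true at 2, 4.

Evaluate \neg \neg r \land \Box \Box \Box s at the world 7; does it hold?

Recall that \Box ψ holds at a world iff ψ holds at every accessible world, and \Diamond ψ holds iff ψ holds at some accessible world.
At 7: \neg \neg r is false, \Box \Box \Box s is false, so \neg \neg r \land \Box \Box \Box s is false.
  At 7: \Box \Box \Box s requires \Box \Box s at every successor {1, 2, 3, 4, 5, 6}.
    \Box \Box s fails at 1, so \Box \Box \Box s is false at 7.
      At 1: \Box \Box s requires \Box s at every successor {0, 1, 2, 3, 4, 6, 7}.
        \Box s fails at 0, so \Box \Box s is false at 1.

No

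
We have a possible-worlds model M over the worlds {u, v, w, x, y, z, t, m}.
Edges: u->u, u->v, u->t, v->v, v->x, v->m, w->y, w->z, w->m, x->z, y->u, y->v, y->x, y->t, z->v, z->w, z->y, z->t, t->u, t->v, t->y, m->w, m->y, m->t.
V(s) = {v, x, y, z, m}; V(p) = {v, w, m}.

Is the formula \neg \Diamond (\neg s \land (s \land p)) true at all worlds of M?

Yes

Let φ = \neg \Diamond (\neg s \land (s \land p)). Evaluate φ at each world:
  u (successors {u, v, t}): φ is true.
  v (successors {v, x, m}): φ is true.
  w (successors {y, z, m}): φ is true.
  x (successors {z}): φ is true.
  y (successors {u, v, x, t}): φ is true.
  z (successors {v, w, y, t}): φ is true.
  t (successors {u, v, y}): φ is true.
  m (successors {w, y, t}): φ is true.
For instance, at t:
  At t: \Diamond (\neg s \land (s \land p)) is false, so \neg \Diamond (\neg s \land (s \land p)) is true.
    At t: \Diamond (\neg s \land (s \land p)) requires \neg s \land (s \land p) at some successor in {u, v, y}.
      At u: \neg s \land (s \land p) is false.
      At v: \neg s \land (s \land p) is false.
      At y: \neg s \land (s \land p) is false.
    So \Diamond (\neg s \land (s \land p)) is false at t.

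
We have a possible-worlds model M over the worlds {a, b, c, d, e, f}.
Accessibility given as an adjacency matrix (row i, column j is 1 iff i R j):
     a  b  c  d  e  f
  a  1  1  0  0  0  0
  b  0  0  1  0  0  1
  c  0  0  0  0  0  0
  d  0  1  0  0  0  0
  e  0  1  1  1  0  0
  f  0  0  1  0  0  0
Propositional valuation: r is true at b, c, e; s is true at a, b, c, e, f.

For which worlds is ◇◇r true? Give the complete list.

Let φ = ◇◇r. Evaluate φ at each world:
  a (successors {a, b}): φ is true.
  b (successors {c, f}): φ is true.
  c (successors ∅): φ is false.
  d (successors {b}): φ is true.
  e (successors {b, c, d}): φ is true.
  f (successors {c}): φ is false.
For instance, at b:
  At b: ◇◇r requires ◇r at some successor in {c, f}.
    ◇r holds at f, so ◇◇r is true at b.
      At f: ◇r requires r at some successor in {c}.
        r holds at c, so ◇r is true at f.
Satisfying worlds: {a, b, d, e}

a, b, d, e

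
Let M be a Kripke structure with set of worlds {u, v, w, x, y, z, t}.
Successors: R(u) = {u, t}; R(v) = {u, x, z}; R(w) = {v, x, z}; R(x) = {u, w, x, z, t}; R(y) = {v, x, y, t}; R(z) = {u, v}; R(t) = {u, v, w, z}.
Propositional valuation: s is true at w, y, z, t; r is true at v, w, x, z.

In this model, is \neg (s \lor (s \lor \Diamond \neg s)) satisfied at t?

No

Recall that \Diamond ψ holds at a world iff ψ holds at some accessible world.
At t: s \lor (s \lor \Diamond \neg s) is true, so \neg (s \lor (s \lor \Diamond \neg s)) is false.
  At t: s is true, s \lor \Diamond \neg s is true, so s \lor (s \lor \Diamond \neg s) is true.
    At t: s is true, \Diamond \neg s is true, so s \lor \Diamond \neg s is true.
      At t: \Diamond \neg s requires \neg s at some successor in {u, v, w, z}.
        \neg s holds at u, so \Diamond \neg s is true at t.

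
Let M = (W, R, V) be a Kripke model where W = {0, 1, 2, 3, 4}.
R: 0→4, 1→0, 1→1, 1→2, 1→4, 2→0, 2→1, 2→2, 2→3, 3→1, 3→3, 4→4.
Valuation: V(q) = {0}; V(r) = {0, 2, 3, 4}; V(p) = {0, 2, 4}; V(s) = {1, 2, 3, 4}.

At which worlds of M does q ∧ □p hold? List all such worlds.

0

Let φ = q ∧ □p. Evaluate φ at each world:
  0 (successors {4}): φ is true.
  1 (successors {0, 1, 2, 4}): φ is false.
  2 (successors {0, 1, 2, 3}): φ is false.
  3 (successors {1, 3}): φ is false.
  4 (successors {4}): φ is false.
For instance, at 0:
  At 0: q is true, □p is true, so q ∧ □p is true.
    At 0: □p requires p at every successor {4}.
      At 4: p is true.
    So □p is true at 0.
Satisfying worlds: {0}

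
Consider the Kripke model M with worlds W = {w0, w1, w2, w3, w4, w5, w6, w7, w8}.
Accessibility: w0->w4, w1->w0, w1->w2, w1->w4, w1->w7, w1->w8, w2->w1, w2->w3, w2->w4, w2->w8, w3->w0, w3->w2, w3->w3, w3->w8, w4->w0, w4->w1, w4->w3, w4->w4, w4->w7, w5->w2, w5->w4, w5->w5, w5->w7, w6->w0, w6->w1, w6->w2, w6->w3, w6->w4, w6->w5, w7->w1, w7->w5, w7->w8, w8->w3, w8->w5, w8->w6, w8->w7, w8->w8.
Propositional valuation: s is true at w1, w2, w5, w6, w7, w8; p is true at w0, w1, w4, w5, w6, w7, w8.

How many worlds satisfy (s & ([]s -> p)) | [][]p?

Let φ = (s & ([]s -> p)) | [][]p. Evaluate φ at each world:
  w0 (successors {w4}): φ is false.
  w1 (successors {w0, w2, w4, w7, w8}): φ is true.
  w2 (successors {w1, w3, w4, w8}): φ is true.
  w3 (successors {w0, w2, w3, w8}): φ is false.
  w4 (successors {w0, w1, w3, w4, w7}): φ is false.
  w5 (successors {w2, w4, w5, w7}): φ is true.
  w6 (successors {w0, w1, w2, w3, w4, w5}): φ is true.
  w7 (successors {w1, w5, w8}): φ is true.
  w8 (successors {w3, w5, w6, w7, w8}): φ is true.
For instance, at w5:
  At w5: s & ([]s -> p) is true, [][]p is false, so (s & ([]s -> p)) | [][]p is true.
    At w5: s is true, []s -> p is true, so s & ([]s -> p) is true.
      At w5: []s is false, p is true, so []s -> p is true.
    At w5: [][]p requires []p at every successor {w2, w4, w5, w7}.
      []p fails at w2, so [][]p is false at w5.
Satisfying worlds: {w1, w2, w5, w6, w7, w8}

6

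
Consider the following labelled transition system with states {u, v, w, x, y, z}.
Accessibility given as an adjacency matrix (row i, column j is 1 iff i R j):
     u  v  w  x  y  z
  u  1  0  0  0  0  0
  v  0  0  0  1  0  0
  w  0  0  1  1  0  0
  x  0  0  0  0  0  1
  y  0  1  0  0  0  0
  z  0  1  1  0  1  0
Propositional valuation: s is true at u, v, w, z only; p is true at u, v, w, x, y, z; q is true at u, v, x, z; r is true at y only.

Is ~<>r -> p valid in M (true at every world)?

Let φ = ~<>r -> p. Evaluate φ at each world:
  u (successors {u}): φ is true.
  v (successors {x}): φ is true.
  w (successors {w, x}): φ is true.
  x (successors {z}): φ is true.
  y (successors {v}): φ is true.
  z (successors {v, w, y}): φ is true.
For instance, at v:
  At v: ~<>r is true, p is true, so ~<>r -> p is true.
    At v: <>r is false, so ~<>r is true.
      At v: <>r requires r at some successor in {x}.
        At x: r is false.
      So <>r is false at v.

Yes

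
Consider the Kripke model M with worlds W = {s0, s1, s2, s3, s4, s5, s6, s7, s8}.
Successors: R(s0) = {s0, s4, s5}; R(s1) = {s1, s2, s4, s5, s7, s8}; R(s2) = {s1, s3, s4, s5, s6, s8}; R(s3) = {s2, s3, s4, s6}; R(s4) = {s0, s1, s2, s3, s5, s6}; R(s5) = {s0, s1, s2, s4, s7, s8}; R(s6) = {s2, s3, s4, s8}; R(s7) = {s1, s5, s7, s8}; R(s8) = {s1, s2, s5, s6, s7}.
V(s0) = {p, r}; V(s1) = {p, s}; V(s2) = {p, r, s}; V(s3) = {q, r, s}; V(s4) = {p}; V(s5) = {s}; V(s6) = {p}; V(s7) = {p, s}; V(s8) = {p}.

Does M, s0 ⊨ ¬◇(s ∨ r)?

No

Recall that ◇ψ holds at a world iff ψ holds at some accessible world.
At s0: ◇(s ∨ r) is true, so ¬◇(s ∨ r) is false.
  At s0: ◇(s ∨ r) requires s ∨ r at some successor in {s0, s4, s5}.
    s ∨ r holds at s0, so ◇(s ∨ r) is true at s0.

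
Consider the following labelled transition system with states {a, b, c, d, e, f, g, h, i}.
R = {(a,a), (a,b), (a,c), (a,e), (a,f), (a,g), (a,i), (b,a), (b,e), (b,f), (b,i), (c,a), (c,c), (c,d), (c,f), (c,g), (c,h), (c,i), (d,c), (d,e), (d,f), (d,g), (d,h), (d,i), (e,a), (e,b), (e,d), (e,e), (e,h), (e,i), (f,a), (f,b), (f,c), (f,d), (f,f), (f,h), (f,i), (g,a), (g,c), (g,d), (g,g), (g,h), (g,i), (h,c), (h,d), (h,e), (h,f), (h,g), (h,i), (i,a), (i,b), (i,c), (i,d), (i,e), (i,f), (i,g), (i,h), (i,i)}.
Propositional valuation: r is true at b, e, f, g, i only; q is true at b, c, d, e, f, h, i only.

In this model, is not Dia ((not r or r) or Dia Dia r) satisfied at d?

At d: Dia ((not r or r) or Dia Dia r) is true, so not Dia ((not r or r) or Dia Dia r) is false.
  At d: Dia ((not r or r) or Dia Dia r) requires (not r or r) or Dia Dia r at some successor in {c, e, f, g, h, i}.
    (not r or r) or Dia Dia r holds at c, so Dia ((not r or r) or Dia Dia r) is true at d.
      At c: not r or r is true, Dia Dia r is true, so (not r or r) or Dia Dia r is true.

No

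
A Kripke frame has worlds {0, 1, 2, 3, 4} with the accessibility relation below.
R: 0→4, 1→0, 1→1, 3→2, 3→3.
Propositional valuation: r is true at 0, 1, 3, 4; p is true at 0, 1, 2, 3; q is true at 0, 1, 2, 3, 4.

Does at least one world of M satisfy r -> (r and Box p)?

Let φ = r -> (r and Box p). Evaluate φ at each world:
  0 (successors {4}): φ is false.
  1 (successors {0, 1}): φ is true.
  2 (successors ∅): φ is true.
  3 (successors {2, 3}): φ is true.
  4 (successors ∅): φ is true.
Detail at 1 (witness):
  At 1: r is true, r and Box p is true, so r -> (r and Box p) is true.
    At 1: r is true, Box p is true, so r and Box p is true.
      At 1: Box p requires p at every successor {0, 1}.
        At 0: p is true.
        At 1: p is true.
      So Box p is true at 1.

Yes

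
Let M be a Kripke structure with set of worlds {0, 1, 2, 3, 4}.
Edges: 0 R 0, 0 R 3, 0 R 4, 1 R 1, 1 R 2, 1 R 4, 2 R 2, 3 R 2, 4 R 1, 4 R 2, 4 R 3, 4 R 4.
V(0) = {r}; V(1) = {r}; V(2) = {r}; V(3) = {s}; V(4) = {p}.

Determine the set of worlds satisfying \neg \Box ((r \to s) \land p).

Recall that \Box ψ holds at a world iff ψ holds at every accessible world, and \Diamond ψ holds iff ψ holds at some accessible world.
Let φ = \neg \Box ((r \to s) \land p). Evaluate φ at each world:
  0 (successors {0, 3, 4}): φ is true.
  1 (successors {1, 2, 4}): φ is true.
  2 (successors {2}): φ is true.
  3 (successors {2}): φ is true.
  4 (successors {1, 2, 3, 4}): φ is true.
For instance, at 1:
  At 1: \Box ((r \to s) \land p) is false, so \neg \Box ((r \to s) \land p) is true.
    At 1: \Box ((r \to s) \land p) requires (r \to s) \land p at every successor {1, 2, 4}.
      (r \to s) \land p fails at 1, so \Box ((r \to s) \land p) is false at 1.
Satisfying worlds: {0, 1, 2, 3, 4}

0, 1, 2, 3, 4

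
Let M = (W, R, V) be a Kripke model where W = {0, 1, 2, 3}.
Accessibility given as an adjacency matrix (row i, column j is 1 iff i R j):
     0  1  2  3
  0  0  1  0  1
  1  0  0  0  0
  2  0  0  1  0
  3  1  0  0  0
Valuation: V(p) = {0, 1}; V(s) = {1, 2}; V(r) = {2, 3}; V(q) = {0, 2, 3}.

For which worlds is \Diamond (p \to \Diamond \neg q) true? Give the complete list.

Let φ = \Diamond (p \to \Diamond \neg q). Evaluate φ at each world:
  0 (successors {1, 3}): φ is true.
  1 (successors ∅): φ is false.
  2 (successors {2}): φ is true.
  3 (successors {0}): φ is true.
For instance, at 3:
  At 3: \Diamond (p \to \Diamond \neg q) requires p \to \Diamond \neg q at some successor in {0}.
    p \to \Diamond \neg q holds at 0, so \Diamond (p \to \Diamond \neg q) is true at 3.
      At 0: p is true, \Diamond \neg q is true, so p \to \Diamond \neg q is true.
Satisfying worlds: {0, 2, 3}

0, 2, 3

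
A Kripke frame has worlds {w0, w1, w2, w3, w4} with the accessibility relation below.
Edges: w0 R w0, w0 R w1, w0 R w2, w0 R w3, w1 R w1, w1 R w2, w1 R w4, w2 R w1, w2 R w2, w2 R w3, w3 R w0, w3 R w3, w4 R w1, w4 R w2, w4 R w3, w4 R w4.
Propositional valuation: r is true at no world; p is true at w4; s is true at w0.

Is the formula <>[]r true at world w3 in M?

At w3: <>[]r requires []r at some successor in {w0, w3}.
  At w0: []r is false.
  At w3: []r is false.
So <>[]r is false at w3.

No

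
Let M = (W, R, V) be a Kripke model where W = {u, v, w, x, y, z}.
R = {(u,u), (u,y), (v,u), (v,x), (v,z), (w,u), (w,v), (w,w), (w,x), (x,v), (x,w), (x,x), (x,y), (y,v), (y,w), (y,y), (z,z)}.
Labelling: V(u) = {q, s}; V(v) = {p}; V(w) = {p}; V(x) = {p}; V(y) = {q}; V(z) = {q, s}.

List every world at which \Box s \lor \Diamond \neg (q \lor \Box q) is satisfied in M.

v, w, x, y, z

Recall that \Box ψ holds at a world iff ψ holds at every accessible world, and \Diamond ψ holds iff ψ holds at some accessible world.
Let φ = \Box s \lor \Diamond \neg (q \lor \Box q). Evaluate φ at each world:
  u (successors {u, y}): φ is false.
  v (successors {u, x, z}): φ is true.
  w (successors {u, v, w, x}): φ is true.
  x (successors {v, w, x, y}): φ is true.
  y (successors {v, w, y}): φ is true.
  z (successors {z}): φ is true.
For instance, at z:
  At z: \Box s is true, \Diamond \neg (q \lor \Box q) is false, so \Box s \lor \Diamond \neg (q \lor \Box q) is true.
    At z: \Box s requires s at every successor {z}.
      At z: s is true.
    So \Box s is true at z.
    At z: \Diamond \neg (q \lor \Box q) requires \neg (q \lor \Box q) at some successor in {z}.
      At z: \neg (q \lor \Box q) is false.
    So \Diamond \neg (q \lor \Box q) is false at z.
Satisfying worlds: {v, w, x, y, z}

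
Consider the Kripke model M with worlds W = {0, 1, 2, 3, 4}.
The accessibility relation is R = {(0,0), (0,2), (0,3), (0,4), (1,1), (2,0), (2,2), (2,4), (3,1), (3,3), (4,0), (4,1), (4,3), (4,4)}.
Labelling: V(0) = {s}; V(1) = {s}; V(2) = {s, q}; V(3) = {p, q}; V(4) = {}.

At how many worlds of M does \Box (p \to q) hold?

5

Let φ = \Box (p \to q). Evaluate φ at each world:
  0 (successors {0, 2, 3, 4}): φ is true.
  1 (successors {1}): φ is true.
  2 (successors {0, 2, 4}): φ is true.
  3 (successors {1, 3}): φ is true.
  4 (successors {0, 1, 3, 4}): φ is true.
For instance, at 1:
  At 1: \Box (p \to q) requires p \to q at every successor {1}.
    At 1: p \to q is true.
  So \Box (p \to q) is true at 1.
Satisfying worlds: {0, 1, 2, 3, 4}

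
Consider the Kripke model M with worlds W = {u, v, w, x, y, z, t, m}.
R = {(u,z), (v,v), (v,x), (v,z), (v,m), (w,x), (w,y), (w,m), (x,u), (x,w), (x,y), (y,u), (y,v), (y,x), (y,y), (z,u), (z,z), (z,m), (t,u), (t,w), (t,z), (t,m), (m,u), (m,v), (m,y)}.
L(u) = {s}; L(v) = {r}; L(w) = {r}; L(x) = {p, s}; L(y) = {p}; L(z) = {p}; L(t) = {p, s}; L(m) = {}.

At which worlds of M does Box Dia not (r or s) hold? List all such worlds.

Recall that Box ψ holds at a world iff ψ holds at every accessible world, and Dia ψ holds iff ψ holds at some accessible world.
Let φ = Box Dia not (r or s). Evaluate φ at each world:
  u (successors {z}): φ is true.
  v (successors {v, x, z, m}): φ is true.
  w (successors {x, y, m}): φ is true.
  x (successors {u, w, y}): φ is true.
  y (successors {u, v, x, y}): φ is true.
  z (successors {u, z, m}): φ is true.
  t (successors {u, w, z, m}): φ is true.
  m (successors {u, v, y}): φ is true.
For instance, at t:
  At t: Box Dia not (r or s) requires Dia not (r or s) at every successor {u, w, z, m}.
    At u: Dia not (r or s) is true.
    At w: Dia not (r or s) is true.
    At z: Dia not (r or s) is true.
    At m: Dia not (r or s) is true.
  So Box Dia not (r or s) is true at t.
Satisfying worlds: {u, v, w, x, y, z, t, m}

u, v, w, x, y, z, t, m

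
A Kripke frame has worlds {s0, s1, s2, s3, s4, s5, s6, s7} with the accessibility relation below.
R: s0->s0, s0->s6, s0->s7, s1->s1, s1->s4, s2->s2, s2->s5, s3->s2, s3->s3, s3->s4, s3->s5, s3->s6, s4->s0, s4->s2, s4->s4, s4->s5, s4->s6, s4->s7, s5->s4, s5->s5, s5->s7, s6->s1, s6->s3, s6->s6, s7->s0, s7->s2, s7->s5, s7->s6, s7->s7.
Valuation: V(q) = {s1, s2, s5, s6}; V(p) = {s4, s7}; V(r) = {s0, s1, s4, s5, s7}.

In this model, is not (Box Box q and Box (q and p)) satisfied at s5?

At s5: Box Box q and Box (q and p) is false, so not (Box Box q and Box (q and p)) is true.
  At s5: Box Box q is false, Box (q and p) is false, so Box Box q and Box (q and p) is false.
    At s5: Box Box q requires Box q at every successor {s4, s5, s7}.
      Box q fails at s4, so Box Box q is false at s5.
    At s5: Box (q and p) requires q and p at every successor {s4, s5, s7}.
      q and p fails at s4, so Box (q and p) is false at s5.

Yes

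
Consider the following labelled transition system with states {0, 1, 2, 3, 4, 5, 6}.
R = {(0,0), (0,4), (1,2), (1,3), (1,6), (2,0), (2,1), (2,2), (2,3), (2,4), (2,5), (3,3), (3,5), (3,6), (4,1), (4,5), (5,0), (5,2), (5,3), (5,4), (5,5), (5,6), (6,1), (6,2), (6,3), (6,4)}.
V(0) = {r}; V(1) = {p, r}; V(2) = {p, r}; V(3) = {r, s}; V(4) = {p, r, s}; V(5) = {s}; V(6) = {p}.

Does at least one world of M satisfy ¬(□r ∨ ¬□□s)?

Let φ = ¬(□r ∨ ¬□□s). Evaluate φ at each world:
  0 (successors {0, 4}): φ is false.
  1 (successors {2, 3, 6}): φ is false.
  2 (successors {0, 1, 2, 3, 4, 5}): φ is false.
  3 (successors {3, 5, 6}): φ is false.
  4 (successors {1, 5}): φ is false.
  5 (successors {0, 2, 3, 4, 5, 6}): φ is false.
  6 (successors {1, 2, 3, 4}): φ is false.
For instance, at 4:
  At 4: □r ∨ ¬□□s is true, so ¬(□r ∨ ¬□□s) is false.
    At 4: □r is false, ¬□□s is true, so □r ∨ ¬□□s is true.
      At 4: □r requires r at every successor {1, 5}.
        r fails at 5, so □r is false at 4.
      At 4: □□s is false, so ¬□□s is true.

No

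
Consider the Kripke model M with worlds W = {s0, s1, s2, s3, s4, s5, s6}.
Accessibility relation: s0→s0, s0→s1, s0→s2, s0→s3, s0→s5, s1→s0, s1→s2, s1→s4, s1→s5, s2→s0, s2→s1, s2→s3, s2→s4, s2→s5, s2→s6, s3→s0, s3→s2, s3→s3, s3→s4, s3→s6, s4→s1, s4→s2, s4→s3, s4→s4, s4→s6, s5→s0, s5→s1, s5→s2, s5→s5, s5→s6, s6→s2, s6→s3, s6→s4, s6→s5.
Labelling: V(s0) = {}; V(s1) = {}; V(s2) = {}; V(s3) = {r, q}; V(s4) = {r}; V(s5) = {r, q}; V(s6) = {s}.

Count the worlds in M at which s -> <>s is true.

Recall that <>ψ holds at a world iff ψ holds at some accessible world.
Let φ = s -> <>s. Evaluate φ at each world:
  s0 (successors {s0, s1, s2, s3, s5}): φ is true.
  s1 (successors {s0, s2, s4, s5}): φ is true.
  s2 (successors {s0, s1, s3, s4, s5, s6}): φ is true.
  s3 (successors {s0, s2, s3, s4, s6}): φ is true.
  s4 (successors {s1, s2, s3, s4, s6}): φ is true.
  s5 (successors {s0, s1, s2, s5, s6}): φ is true.
  s6 (successors {s2, s3, s4, s5}): φ is false.
For instance, at s0:
  At s0: s is false, <>s is false, so s -> <>s is true.
    At s0: <>s requires s at some successor in {s0, s1, s2, s3, s5}.
      At s0: s is false.
      At s1: s is false.
      At s2: s is false.
      At s3: s is false.
      At s5: s is false.
    So <>s is false at s0.
Satisfying worlds: {s0, s1, s2, s3, s4, s5}

6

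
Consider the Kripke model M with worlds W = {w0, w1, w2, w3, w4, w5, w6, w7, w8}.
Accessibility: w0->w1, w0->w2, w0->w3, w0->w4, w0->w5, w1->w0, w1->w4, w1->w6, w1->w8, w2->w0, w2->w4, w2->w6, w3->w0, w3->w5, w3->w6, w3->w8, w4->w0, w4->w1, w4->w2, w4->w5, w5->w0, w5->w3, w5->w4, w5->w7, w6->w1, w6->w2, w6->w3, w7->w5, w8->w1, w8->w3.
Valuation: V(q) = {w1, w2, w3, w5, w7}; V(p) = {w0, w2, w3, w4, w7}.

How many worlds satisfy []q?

Let φ = []q. Evaluate φ at each world:
  w0 (successors {w1, w2, w3, w4, w5}): φ is false.
  w1 (successors {w0, w4, w6, w8}): φ is false.
  w2 (successors {w0, w4, w6}): φ is false.
  w3 (successors {w0, w5, w6, w8}): φ is false.
  w4 (successors {w0, w1, w2, w5}): φ is false.
  w5 (successors {w0, w3, w4, w7}): φ is false.
  w6 (successors {w1, w2, w3}): φ is true.
  w7 (successors {w5}): φ is true.
  w8 (successors {w1, w3}): φ is true.
For instance, at w5:
  At w5: []q requires q at every successor {w0, w3, w4, w7}.
    q fails at w0, so []q is false at w5.
Satisfying worlds: {w6, w7, w8}

3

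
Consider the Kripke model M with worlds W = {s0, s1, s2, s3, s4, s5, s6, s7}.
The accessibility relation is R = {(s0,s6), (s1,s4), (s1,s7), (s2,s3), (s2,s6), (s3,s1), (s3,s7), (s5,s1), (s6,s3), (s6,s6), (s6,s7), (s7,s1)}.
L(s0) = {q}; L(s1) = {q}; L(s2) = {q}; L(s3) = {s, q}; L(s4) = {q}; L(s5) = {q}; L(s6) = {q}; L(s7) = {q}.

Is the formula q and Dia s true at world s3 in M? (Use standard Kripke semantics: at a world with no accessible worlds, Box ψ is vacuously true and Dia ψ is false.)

No

At s3: q is true, Dia s is false, so q and Dia s is false.
  At s3: Dia s requires s at some successor in {s1, s7}.
    At s1: s is false.
    At s7: s is false.
  So Dia s is false at s3.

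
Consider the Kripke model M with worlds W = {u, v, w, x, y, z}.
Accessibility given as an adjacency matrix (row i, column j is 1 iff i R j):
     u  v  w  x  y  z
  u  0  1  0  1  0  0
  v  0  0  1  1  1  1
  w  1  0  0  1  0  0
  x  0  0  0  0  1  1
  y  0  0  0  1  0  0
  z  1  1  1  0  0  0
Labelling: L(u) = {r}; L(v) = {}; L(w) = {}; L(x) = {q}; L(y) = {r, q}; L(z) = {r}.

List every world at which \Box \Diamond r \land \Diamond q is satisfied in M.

Let φ = \Box \Diamond r \land \Diamond q. Evaluate φ at each world:
  u (successors {v, x}): φ is true.
  v (successors {w, x, y, z}): φ is false.
  w (successors {u, x}): φ is false.
  x (successors {y, z}): φ is false.
  y (successors {x}): φ is true.
  z (successors {u, v, w}): φ is false.
For instance, at u:
  At u: \Box \Diamond r is true, \Diamond q is true, so \Box \Diamond r \land \Diamond q is true.
    At u: \Box \Diamond r requires \Diamond r at every successor {v, x}.
      At v: \Diamond r is true.
      At x: \Diamond r is true.
    So \Box \Diamond r is true at u.
    At u: \Diamond q requires q at some successor in {v, x}.
      q holds at x, so \Diamond q is true at u.
Satisfying worlds: {u, y}

u, y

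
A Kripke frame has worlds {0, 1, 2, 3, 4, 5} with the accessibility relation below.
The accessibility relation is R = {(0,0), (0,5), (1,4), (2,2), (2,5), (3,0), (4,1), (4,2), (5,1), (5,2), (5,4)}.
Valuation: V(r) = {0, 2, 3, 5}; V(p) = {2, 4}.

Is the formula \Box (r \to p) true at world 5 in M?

At 5: \Box (r \to p) requires r \to p at every successor {1, 2, 4}.
  At 1: r \to p is true.
  At 2: r \to p is true.
  At 4: r \to p is true.
So \Box (r \to p) is true at 5.

Yes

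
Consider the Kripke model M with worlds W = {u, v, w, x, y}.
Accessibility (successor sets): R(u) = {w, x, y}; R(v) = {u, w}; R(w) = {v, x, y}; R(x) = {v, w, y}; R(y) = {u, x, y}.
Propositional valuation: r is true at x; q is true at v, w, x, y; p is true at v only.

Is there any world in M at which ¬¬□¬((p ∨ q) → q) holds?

No

Let φ = ¬¬□¬((p ∨ q) → q). Evaluate φ at each world:
  u (successors {w, x, y}): φ is false.
  v (successors {u, w}): φ is false.
  w (successors {v, x, y}): φ is false.
  x (successors {v, w, y}): φ is false.
  y (successors {u, x, y}): φ is false.
For instance, at y:
  At y: ¬□¬((p ∨ q) → q) is true, so ¬¬□¬((p ∨ q) → q) is false.
    At y: □¬((p ∨ q) → q) is false, so ¬□¬((p ∨ q) → q) is true.
      At y: □¬((p ∨ q) → q) requires ¬((p ∨ q) → q) at every successor {u, x, y}.
        ¬((p ∨ q) → q) fails at u, so □¬((p ∨ q) → q) is false at y.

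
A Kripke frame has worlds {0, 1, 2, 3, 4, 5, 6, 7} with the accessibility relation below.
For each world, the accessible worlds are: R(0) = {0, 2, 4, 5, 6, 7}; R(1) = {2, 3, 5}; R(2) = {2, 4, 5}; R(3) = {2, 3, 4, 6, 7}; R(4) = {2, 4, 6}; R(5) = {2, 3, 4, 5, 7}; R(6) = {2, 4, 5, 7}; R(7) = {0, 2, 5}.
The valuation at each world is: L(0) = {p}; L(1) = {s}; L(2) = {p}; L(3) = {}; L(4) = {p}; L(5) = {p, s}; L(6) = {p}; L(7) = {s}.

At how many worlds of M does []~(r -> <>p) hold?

Recall that []ψ holds at a world iff ψ holds at every accessible world, and <>ψ holds iff ψ holds at some accessible world.
Let φ = []~(r -> <>p). Evaluate φ at each world:
  0 (successors {0, 2, 4, 5, 6, 7}): φ is false.
  1 (successors {2, 3, 5}): φ is false.
  2 (successors {2, 4, 5}): φ is false.
  3 (successors {2, 3, 4, 6, 7}): φ is false.
  4 (successors {2, 4, 6}): φ is false.
  5 (successors {2, 3, 4, 5, 7}): φ is false.
  6 (successors {2, 4, 5, 7}): φ is false.
  7 (successors {0, 2, 5}): φ is false.
For instance, at 1:
  At 1: []~(r -> <>p) requires ~(r -> <>p) at every successor {2, 3, 5}.
    ~(r -> <>p) fails at 2, so []~(r -> <>p) is false at 1.
      At 2: r -> <>p is true, so ~(r -> <>p) is false.
Satisfying worlds: none.

0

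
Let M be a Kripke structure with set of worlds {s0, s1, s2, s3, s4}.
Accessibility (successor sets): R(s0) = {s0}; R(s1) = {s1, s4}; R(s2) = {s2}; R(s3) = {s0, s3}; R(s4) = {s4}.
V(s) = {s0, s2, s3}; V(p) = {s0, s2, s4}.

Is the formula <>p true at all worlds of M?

Let φ = <>p. Evaluate φ at each world:
  s0 (successors {s0}): φ is true.
  s1 (successors {s1, s4}): φ is true.
  s2 (successors {s2}): φ is true.
  s3 (successors {s0, s3}): φ is true.
  s4 (successors {s4}): φ is true.
For instance, at s0:
  At s0: <>p requires p at some successor in {s0}.
    p holds at s0, so <>p is true at s0.

Yes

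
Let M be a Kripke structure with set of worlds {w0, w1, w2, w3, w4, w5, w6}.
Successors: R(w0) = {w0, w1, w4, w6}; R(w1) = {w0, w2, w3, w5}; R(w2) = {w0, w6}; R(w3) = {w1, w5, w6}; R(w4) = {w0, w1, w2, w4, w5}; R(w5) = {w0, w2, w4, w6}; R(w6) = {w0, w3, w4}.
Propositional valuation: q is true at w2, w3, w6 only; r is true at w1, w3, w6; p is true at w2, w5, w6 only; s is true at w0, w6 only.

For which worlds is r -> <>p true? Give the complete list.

w0, w1, w2, w3, w4, w5

Let φ = r -> <>p. Evaluate φ at each world:
  w0 (successors {w0, w1, w4, w6}): φ is true.
  w1 (successors {w0, w2, w3, w5}): φ is true.
  w2 (successors {w0, w6}): φ is true.
  w3 (successors {w1, w5, w6}): φ is true.
  w4 (successors {w0, w1, w2, w4, w5}): φ is true.
  w5 (successors {w0, w2, w4, w6}): φ is true.
  w6 (successors {w0, w3, w4}): φ is false.
For instance, at w3:
  At w3: r is true, <>p is true, so r -> <>p is true.
    At w3: <>p requires p at some successor in {w1, w5, w6}.
      p holds at w5, so <>p is true at w3.
Satisfying worlds: {w0, w1, w2, w3, w4, w5}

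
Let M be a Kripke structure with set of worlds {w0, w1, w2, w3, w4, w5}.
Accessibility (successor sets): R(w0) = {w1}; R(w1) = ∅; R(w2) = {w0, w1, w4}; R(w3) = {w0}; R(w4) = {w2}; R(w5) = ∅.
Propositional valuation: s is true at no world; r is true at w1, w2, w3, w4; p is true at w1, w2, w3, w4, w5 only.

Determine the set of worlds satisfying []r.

Let φ = []r. Evaluate φ at each world:
  w0 (successors {w1}): φ is true.
  w1 (successors ∅): φ is true.
  w2 (successors {w0, w1, w4}): φ is false.
  w3 (successors {w0}): φ is false.
  w4 (successors {w2}): φ is true.
  w5 (successors ∅): φ is true.
For instance, at w4:
  At w4: []r requires r at every successor {w2}.
    At w2: r is true.
  So []r is true at w4.
Satisfying worlds: {w0, w1, w4, w5}

w0, w1, w4, w5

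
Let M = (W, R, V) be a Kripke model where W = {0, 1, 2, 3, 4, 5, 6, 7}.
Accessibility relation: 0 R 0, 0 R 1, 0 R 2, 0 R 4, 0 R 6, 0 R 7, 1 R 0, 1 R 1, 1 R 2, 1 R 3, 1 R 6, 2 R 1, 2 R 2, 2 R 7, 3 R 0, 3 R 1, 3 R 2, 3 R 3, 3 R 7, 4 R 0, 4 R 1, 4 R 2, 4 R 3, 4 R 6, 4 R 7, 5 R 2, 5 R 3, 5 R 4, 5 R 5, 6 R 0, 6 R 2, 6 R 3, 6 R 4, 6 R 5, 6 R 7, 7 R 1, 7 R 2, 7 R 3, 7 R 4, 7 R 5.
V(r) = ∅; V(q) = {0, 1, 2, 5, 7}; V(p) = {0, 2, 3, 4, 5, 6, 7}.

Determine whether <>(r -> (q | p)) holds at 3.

At 3: <>(r -> (q | p)) requires r -> (q | p) at some successor in {0, 1, 2, 3, 7}.
  r -> (q | p) holds at 0, so <>(r -> (q | p)) is true at 3.

Yes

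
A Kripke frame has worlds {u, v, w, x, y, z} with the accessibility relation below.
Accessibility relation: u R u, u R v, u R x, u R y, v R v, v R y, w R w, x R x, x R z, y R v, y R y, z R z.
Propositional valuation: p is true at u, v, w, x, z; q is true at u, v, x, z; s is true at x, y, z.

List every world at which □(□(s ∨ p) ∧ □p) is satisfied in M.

w, x, z

Let φ = □(□(s ∨ p) ∧ □p). Evaluate φ at each world:
  u (successors {u, v, x, y}): φ is false.
  v (successors {v, y}): φ is false.
  w (successors {w}): φ is true.
  x (successors {x, z}): φ is true.
  y (successors {v, y}): φ is false.
  z (successors {z}): φ is true.
For instance, at w:
  At w: □(□(s ∨ p) ∧ □p) requires □(s ∨ p) ∧ □p at every successor {w}.
      At w: □(s ∨ p) is true, □p is true, so □(s ∨ p) ∧ □p is true.
  So □(□(s ∨ p) ∧ □p) is true at w.
Satisfying worlds: {w, x, z}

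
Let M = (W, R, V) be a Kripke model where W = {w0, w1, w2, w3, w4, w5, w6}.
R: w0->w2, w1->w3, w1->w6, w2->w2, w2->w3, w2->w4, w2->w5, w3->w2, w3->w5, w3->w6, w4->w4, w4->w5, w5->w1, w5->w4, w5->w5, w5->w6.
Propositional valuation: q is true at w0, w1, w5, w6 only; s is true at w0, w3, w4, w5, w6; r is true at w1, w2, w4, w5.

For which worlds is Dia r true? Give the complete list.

Let φ = Dia r. Evaluate φ at each world:
  w0 (successors {w2}): φ is true.
  w1 (successors {w3, w6}): φ is false.
  w2 (successors {w2, w3, w4, w5}): φ is true.
  w3 (successors {w2, w5, w6}): φ is true.
  w4 (successors {w4, w5}): φ is true.
  w5 (successors {w1, w4, w5, w6}): φ is true.
  w6 (successors ∅): φ is false.
For instance, at w0:
  At w0: Dia r requires r at some successor in {w2}.
    r holds at w2, so Dia r is true at w0.
Satisfying worlds: {w0, w2, w3, w4, w5}

w0, w2, w3, w4, w5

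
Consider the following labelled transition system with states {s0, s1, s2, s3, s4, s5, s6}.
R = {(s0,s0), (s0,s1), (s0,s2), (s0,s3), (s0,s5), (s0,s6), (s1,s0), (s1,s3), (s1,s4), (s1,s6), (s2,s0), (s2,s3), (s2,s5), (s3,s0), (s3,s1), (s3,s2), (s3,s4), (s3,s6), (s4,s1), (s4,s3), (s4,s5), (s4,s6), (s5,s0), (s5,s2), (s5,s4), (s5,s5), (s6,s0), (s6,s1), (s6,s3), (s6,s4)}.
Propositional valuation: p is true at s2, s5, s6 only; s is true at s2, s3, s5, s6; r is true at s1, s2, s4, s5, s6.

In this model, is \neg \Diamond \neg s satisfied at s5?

No

At s5: \Diamond \neg s is true, so \neg \Diamond \neg s is false.
  At s5: \Diamond \neg s requires \neg s at some successor in {s0, s2, s4, s5}.
    \neg s holds at s0, so \Diamond \neg s is true at s5.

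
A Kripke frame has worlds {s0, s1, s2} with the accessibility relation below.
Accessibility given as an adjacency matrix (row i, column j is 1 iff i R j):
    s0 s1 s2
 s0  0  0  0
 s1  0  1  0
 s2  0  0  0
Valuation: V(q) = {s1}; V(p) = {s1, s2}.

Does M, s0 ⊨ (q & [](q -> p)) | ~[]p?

No

Recall that []ψ holds at a world iff ψ holds at every accessible world, and <>ψ holds iff ψ holds at some accessible world.
At s0: q & [](q -> p) is false, ~[]p is false, so (q & [](q -> p)) | ~[]p is false.
  At s0: q is false, [](q -> p) is true, so q & [](q -> p) is false.
    At s0: no accessible worlds, so [](q -> p) holds vacuously.
  At s0: []p is true, so ~[]p is false.
    At s0: no accessible worlds, so []p holds vacuously.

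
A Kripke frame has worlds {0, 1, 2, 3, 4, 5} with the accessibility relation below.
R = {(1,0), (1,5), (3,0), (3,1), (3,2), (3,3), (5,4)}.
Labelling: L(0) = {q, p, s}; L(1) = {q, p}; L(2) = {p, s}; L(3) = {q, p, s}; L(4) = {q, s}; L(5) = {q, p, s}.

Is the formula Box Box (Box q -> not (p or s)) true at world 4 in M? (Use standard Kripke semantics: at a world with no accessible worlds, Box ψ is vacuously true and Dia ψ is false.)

Recall that Box ψ holds at a world iff ψ holds at every accessible world, and Dia ψ holds iff ψ holds at some accessible world.
At 4: no accessible worlds, so Box Box (Box q -> not (p or s)) holds vacuously.

Yes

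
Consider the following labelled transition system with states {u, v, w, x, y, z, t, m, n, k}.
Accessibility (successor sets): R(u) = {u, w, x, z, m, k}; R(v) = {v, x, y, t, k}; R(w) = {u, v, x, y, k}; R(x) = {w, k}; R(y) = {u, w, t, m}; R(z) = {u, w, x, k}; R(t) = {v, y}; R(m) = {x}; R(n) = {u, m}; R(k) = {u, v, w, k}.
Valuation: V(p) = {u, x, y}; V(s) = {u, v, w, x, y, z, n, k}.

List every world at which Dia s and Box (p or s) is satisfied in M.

w, x, z, t, m, k

Let φ = Dia s and Box (p or s). Evaluate φ at each world:
  u (successors {u, w, x, z, m, k}): φ is false.
  v (successors {v, x, y, t, k}): φ is false.
  w (successors {u, v, x, y, k}): φ is true.
  x (successors {w, k}): φ is true.
  y (successors {u, w, t, m}): φ is false.
  z (successors {u, w, x, k}): φ is true.
  t (successors {v, y}): φ is true.
  m (successors {x}): φ is true.
  n (successors {u, m}): φ is false.
  k (successors {u, v, w, k}): φ is true.
For instance, at m:
  At m: Dia s is true, Box (p or s) is true, so Dia s and Box (p or s) is true.
    At m: Dia s requires s at some successor in {x}.
      s holds at x, so Dia s is true at m.
    At m: Box (p or s) requires p or s at every successor {x}.
      At x: p or s is true.
    So Box (p or s) is true at m.
Satisfying worlds: {w, x, z, t, m, k}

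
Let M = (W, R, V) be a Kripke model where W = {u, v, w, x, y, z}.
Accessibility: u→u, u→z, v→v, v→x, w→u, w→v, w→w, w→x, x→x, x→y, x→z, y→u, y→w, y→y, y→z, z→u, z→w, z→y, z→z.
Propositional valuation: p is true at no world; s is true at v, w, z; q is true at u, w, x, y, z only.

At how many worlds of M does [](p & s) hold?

0

Let φ = [](p & s). Evaluate φ at each world:
  u (successors {u, z}): φ is false.
  v (successors {v, x}): φ is false.
  w (successors {u, v, w, x}): φ is false.
  x (successors {x, y, z}): φ is false.
  y (successors {u, w, y, z}): φ is false.
  z (successors {u, w, y, z}): φ is false.
For instance, at z:
  At z: [](p & s) requires p & s at every successor {u, w, y, z}.
    p & s fails at u, so [](p & s) is false at z.
Satisfying worlds: none.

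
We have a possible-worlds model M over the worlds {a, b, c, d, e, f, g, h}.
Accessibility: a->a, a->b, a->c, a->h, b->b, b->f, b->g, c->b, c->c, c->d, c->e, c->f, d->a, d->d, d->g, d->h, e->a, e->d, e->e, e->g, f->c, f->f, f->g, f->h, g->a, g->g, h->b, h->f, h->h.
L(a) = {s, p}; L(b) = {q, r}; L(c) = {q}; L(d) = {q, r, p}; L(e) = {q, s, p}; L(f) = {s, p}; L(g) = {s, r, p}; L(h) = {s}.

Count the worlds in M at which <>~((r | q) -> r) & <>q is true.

Let φ = <>~((r | q) -> r) & <>q. Evaluate φ at each world:
  a (successors {a, b, c, h}): φ is true.
  b (successors {b, f, g}): φ is false.
  c (successors {b, c, d, e, f}): φ is true.
  d (successors {a, d, g, h}): φ is false.
  e (successors {a, d, e, g}): φ is true.
  f (successors {c, f, g, h}): φ is true.
  g (successors {a, g}): φ is false.
  h (successors {b, f, h}): φ is false.
For instance, at d:
  At d: <>~((r | q) -> r) is false, <>q is true, so <>~((r | q) -> r) & <>q is false.
    At d: <>~((r | q) -> r) requires ~((r | q) -> r) at some successor in {a, d, g, h}.
      At a: ~((r | q) -> r) is false.
      At d: ~((r | q) -> r) is false.
      At g: ~((r | q) -> r) is false.
      At h: ~((r | q) -> r) is false.
    So <>~((r | q) -> r) is false at d.
    At d: <>q requires q at some successor in {a, d, g, h}.
      q holds at d, so <>q is true at d.
Satisfying worlds: {a, c, e, f}

4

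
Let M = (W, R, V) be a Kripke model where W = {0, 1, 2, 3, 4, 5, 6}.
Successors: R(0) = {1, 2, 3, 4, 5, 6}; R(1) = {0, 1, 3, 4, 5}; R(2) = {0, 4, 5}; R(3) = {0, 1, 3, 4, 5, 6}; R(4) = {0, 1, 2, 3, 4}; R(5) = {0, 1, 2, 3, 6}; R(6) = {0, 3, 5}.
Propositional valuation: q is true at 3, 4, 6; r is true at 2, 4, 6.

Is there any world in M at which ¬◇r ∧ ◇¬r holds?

Let φ = ¬◇r ∧ ◇¬r. Evaluate φ at each world:
  0 (successors {1, 2, 3, 4, 5, 6}): φ is false.
  1 (successors {0, 1, 3, 4, 5}): φ is false.
  2 (successors {0, 4, 5}): φ is false.
  3 (successors {0, 1, 3, 4, 5, 6}): φ is false.
  4 (successors {0, 1, 2, 3, 4}): φ is false.
  5 (successors {0, 1, 2, 3, 6}): φ is false.
  6 (successors {0, 3, 5}): φ is true.
Detail at 6 (witness):
  At 6: ¬◇r is true, ◇¬r is true, so ¬◇r ∧ ◇¬r is true.
    At 6: ◇r is false, so ¬◇r is true.
      At 6: ◇r requires r at some successor in {0, 3, 5}.
        At 0: r is false.
        At 3: r is false.
        At 5: r is false.
      So ◇r is false at 6.
    At 6: ◇¬r requires ¬r at some successor in {0, 3, 5}.
      ¬r holds at 0, so ◇¬r is true at 6.

Yes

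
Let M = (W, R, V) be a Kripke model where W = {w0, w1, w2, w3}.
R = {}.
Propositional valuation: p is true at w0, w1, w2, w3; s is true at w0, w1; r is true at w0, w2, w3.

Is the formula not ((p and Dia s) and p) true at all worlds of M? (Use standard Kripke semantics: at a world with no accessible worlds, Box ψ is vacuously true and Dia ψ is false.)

Yes

Recall that Dia ψ holds at a world iff ψ holds at some accessible world.
Let φ = not ((p and Dia s) and p). Evaluate φ at each world:
  w0 (successors ∅): φ is true.
  w1 (successors ∅): φ is true.
  w2 (successors ∅): φ is true.
  w3 (successors ∅): φ is true.
For instance, at w1:
  At w1: (p and Dia s) and p is false, so not ((p and Dia s) and p) is true.
    At w1: p and Dia s is false, p is true, so (p and Dia s) and p is false.
      At w1: p is true, Dia s is false, so p and Dia s is false.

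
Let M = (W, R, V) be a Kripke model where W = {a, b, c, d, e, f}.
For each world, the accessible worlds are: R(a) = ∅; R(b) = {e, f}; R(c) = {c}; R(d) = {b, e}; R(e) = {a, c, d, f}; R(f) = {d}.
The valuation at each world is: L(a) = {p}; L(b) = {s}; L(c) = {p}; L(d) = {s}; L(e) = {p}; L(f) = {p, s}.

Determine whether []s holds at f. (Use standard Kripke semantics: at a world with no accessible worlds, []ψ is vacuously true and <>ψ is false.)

At f: []s requires s at every successor {d}.
  At d: s is true.
So []s is true at f.

Yes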